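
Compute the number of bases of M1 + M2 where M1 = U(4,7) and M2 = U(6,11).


Bases of a direct sum M1 + M2: |B| = |B(M1)| * |B(M2)|.
|B(U(4,7))| = C(7,4) = 35.
|B(U(6,11))| = C(11,6) = 462.
Total bases = 35 * 462 = 16170.

16170


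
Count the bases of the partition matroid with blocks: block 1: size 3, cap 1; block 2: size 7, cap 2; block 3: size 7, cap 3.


A basis picks exactly ci elements from block i.
Number of bases = product of C(|Si|, ci).
= C(3,1) * C(7,2) * C(7,3)
= 3 * 21 * 35
= 2205.

2205


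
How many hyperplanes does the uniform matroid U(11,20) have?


Hyperplanes of U(11,20) are flats of rank 10.
In a uniform matroid, these are exactly the (10)-element subsets.
Count = (20 choose 10) = 184756.

184756


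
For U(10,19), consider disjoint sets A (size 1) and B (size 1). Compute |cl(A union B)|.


|A union B| = 1 + 1 = 2 (disjoint).
In U(10,19), cl(S) = S if |S| < 10, else cl(S) = E.
Since 2 < 10, cl(A union B) = A union B.
|cl(A union B)| = 2.

2


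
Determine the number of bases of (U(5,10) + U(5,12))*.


(M1+M2)* = M1* + M2*.
M1* = U(5,10), bases: C(10,5) = 252.
M2* = U(7,12), bases: C(12,7) = 792.
|B(M*)| = 252 * 792 = 199584.

199584


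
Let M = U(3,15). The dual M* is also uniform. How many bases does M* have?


The dual of U(r,n) is U(n-r, n) = U(12,15).
Bases of U(12,15) are all (12)-element subsets.
|B(M*)| = C(15,12) = 455.

455


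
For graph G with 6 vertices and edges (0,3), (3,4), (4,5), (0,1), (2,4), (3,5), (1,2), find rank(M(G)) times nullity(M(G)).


r(M) = |V| - c = 6 - 1 = 5.
nullity = |E| - r(M) = 7 - 5 = 2.
Product = 5 * 2 = 10.

10


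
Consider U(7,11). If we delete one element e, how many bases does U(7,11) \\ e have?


Deleting e from U(7,11) gives U(7,10) since n > r.
Bases of U(7,10) = C(10,7) = 10! / (7! * 3!) = 120.

120


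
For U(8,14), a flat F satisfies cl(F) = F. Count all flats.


Flats of U(8,14): every subset of size < 8 is a flat, plus E itself.
Count = (14 choose 0) + (14 choose 1) + (14 choose 2) + (14 choose 3) + (14 choose 4) + (14 choose 5) + (14 choose 6) + (14 choose 7) + 1
     = 1 + 14 + 91 + 364 + 1001 + 2002 + 3003 + 3432 + 1
     = 9909.

9909


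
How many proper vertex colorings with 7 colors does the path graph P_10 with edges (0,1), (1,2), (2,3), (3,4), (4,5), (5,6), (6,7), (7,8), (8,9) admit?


P(P_10, k) = k * (k-1)^(9).
P(7) = 7 * 6^9 = 7 * 10077696 = 70543872.

70543872


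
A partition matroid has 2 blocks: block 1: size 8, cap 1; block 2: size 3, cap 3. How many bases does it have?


A basis picks exactly ci elements from block i.
Number of bases = product of C(|Si|, ci).
= C(8,1) * C(3,3)
= 8 * 1
= 8.

8


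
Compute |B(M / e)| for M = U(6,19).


Contracting e from U(6,19) gives U(5,18).
Bases of U(5,18) = (18 choose 5) = 8568.

8568


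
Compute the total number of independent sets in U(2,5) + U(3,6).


For a direct sum, |I(M1+M2)| = |I(M1)| * |I(M2)|.
|I(U(2,5))| = sum C(5,k) for k=0..2 = 16.
|I(U(3,6))| = sum C(6,k) for k=0..3 = 42.
Total = 16 * 42 = 672.

672


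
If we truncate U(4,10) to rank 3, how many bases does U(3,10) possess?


Truncating U(4,10) to rank 3 gives U(3,10).
Bases of U(3,10) are all 3-element subsets of 10 elements.
Number of bases = C(10,3) = 10! / (3! * 7!) = 120.

120


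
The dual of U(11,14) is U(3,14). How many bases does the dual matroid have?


The dual of U(r,n) is U(n-r, n) = U(3,14).
Bases of U(3,14) are all (3)-element subsets.
|B(M*)| = C(14,3) = (14 * 13 * 12) / (1 * 2 * 3) = 364.

364


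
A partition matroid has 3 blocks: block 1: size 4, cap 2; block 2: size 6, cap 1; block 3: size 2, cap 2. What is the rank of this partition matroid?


Rank of a partition matroid = sum of min(|Si|, ci) for each block.
= min(4,2) + min(6,1) + min(2,2)
= 2 + 1 + 2
= 5.

5


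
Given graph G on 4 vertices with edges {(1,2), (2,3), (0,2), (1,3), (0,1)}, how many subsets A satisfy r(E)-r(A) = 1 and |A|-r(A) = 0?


R(x,y) = sum over A in 2^E of x^(r(E)-r(A)) * y^(|A|-r(A)).
G has 4 vertices, 5 edges. r(E) = 3.
Enumerate all 2^5 = 32 subsets.
Count subsets with r(E)-r(A)=1 and |A|-r(A)=0: 10.

10


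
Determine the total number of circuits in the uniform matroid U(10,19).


In U(10,19), circuits are the (11)-element subsets.
Any set of 11 elements is dependent, and removing any one element gives
an independent set of size 10, so it is a minimal dependent set.
Number of circuits = (19 choose 11) = 75582.

75582


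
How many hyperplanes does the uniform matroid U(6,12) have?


Hyperplanes of U(6,12) are flats of rank 5.
In a uniform matroid, these are exactly the (5)-element subsets.
Count = C(12,5) = 12! / (5! * 7!) = 792.

792


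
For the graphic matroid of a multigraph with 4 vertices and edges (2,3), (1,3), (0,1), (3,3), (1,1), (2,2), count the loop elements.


In a graphic matroid, a loop is a self-loop edge (u,u) with rank 0.
Examining all 6 edges for self-loops...
Self-loops found: (3,3), (1,1), (2,2)
Number of loops = 3.

3


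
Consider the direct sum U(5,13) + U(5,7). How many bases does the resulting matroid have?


Bases of a direct sum M1 + M2: |B| = |B(M1)| * |B(M2)|.
|B(U(5,13))| = C(13,5) = 1287.
|B(U(5,7))| = C(7,5) = 21.
Total bases = 1287 * 21 = 27027.

27027


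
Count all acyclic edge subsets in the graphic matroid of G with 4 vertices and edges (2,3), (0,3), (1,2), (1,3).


An independent set in a graphic matroid is an acyclic edge subset.
G has 4 vertices and 4 edges.
Enumerate all 2^4 = 16 subsets, checking for acyclicity.
Total independent sets = 14.

14


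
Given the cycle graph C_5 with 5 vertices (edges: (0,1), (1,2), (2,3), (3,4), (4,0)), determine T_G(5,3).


T(C_5; x,y) = x + x^2 + ... + x^(4) + y.
T(5,3) = 5^1 + 5^2 + 5^3 + 5^4 + 3
= 5 + 25 + 125 + 625 + 3
= 783.

783


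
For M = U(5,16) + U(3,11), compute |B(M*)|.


(M1+M2)* = M1* + M2*.
M1* = U(11,16), bases: C(16,11) = 4368.
M2* = U(8,11), bases: C(11,8) = 165.
|B(M*)| = 4368 * 165 = 720720.

720720


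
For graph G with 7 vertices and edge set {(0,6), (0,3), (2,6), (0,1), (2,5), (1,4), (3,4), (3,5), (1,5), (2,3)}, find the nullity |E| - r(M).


Cycle rank (nullity) = |E| - r(M) = |E| - (|V| - c).
|E| = 10, |V| = 7, c = 1.
Nullity = 10 - (7 - 1) = 10 - 6 = 4.

4


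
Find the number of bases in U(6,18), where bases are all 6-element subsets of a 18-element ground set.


Bases of U(6,18) are all 6-element subsets of the 18-element ground set.
Number of bases = C(18,6).
(18 choose 6) = 18564.

18564


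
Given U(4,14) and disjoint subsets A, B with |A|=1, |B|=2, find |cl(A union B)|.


|A union B| = 1 + 2 = 3 (disjoint).
In U(4,14), cl(S) = S if |S| < 4, else cl(S) = E.
Since 3 < 4, cl(A union B) = A union B.
|cl(A union B)| = 3.

3


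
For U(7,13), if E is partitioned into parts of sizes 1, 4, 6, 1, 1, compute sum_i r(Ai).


r(Ai) = min(|Ai|, 7) for each part.
Sum = min(1,7) + min(4,7) + min(6,7) + min(1,7) + min(1,7)
    = 1 + 4 + 6 + 1 + 1
    = 13.

13


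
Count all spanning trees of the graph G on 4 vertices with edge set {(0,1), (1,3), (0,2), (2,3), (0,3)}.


By Kirchhoff's matrix tree theorem, the number of spanning trees equals
the determinant of any cofactor of the Laplacian matrix L.
G has 4 vertices and 5 edges.
Computing the (3 x 3) cofactor determinant gives 8.

8


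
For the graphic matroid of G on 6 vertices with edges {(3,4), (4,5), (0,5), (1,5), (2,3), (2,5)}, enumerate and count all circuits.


A circuit in a graphic matroid = edge set of a simple cycle.
G has 6 vertices and 6 edges.
Enumerating all minimal edge subsets forming cycles...
Total circuits found: 1.

1


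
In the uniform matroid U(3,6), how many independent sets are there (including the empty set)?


Independent sets of U(3,6) are all subsets of size <= 3.
Count = C(6,0) + C(6,1) + C(6,2) + C(6,3)
     = 1 + 6 + 15 + 20
     = 42.

42


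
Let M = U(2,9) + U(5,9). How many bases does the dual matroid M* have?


(M1+M2)* = M1* + M2*.
M1* = U(7,9), bases: C(9,7) = 36.
M2* = U(4,9), bases: C(9,4) = 126.
|B(M*)| = 36 * 126 = 4536.

4536


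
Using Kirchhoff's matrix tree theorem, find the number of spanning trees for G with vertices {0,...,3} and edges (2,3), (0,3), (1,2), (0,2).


By Kirchhoff's matrix tree theorem, the number of spanning trees equals
the determinant of any cofactor of the Laplacian matrix L.
G has 4 vertices and 4 edges.
Computing the (3 x 3) cofactor determinant gives 3.

3


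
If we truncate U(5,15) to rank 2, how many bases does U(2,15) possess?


Truncating U(5,15) to rank 2 gives U(2,15).
Bases of U(2,15) are all 2-element subsets of 15 elements.
Number of bases = C(15,2) = 15! / (2! * 13!) = 105.

105


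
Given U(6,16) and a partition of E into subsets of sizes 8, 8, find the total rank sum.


r(Ai) = min(|Ai|, 6) for each part.
Sum = min(8,6) + min(8,6)
    = 6 + 6
    = 12.

12


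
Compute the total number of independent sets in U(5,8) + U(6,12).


For a direct sum, |I(M1+M2)| = |I(M1)| * |I(M2)|.
|I(U(5,8))| = sum C(8,k) for k=0..5 = 219.
|I(U(6,12))| = sum C(12,k) for k=0..6 = 2510.
Total = 219 * 2510 = 549690.

549690


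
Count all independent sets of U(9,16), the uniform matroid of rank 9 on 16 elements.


Independent sets of U(9,16) are all subsets of size <= 9.
Count = (16 choose 0) + (16 choose 1) + (16 choose 2) + (16 choose 3) + (16 choose 4) + (16 choose 5) + (16 choose 6) + (16 choose 7) + (16 choose 8) + (16 choose 9)
     = 1 + 16 + 120 + 560 + 1820 + 4368 + 8008 + 11440 + 12870 + 11440
     = 50643.

50643


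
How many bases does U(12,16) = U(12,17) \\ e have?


Deleting e from U(12,17) gives U(12,16) since n > r.
Bases of U(12,16) = C(16,12) = 1820.

1820


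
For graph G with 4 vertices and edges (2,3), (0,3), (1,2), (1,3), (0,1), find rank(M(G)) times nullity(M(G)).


r(M) = |V| - c = 4 - 1 = 3.
nullity = |E| - r(M) = 5 - 3 = 2.
Product = 3 * 2 = 6.

6


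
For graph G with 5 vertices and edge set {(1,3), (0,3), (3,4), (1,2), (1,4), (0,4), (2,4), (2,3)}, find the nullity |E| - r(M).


Cycle rank (nullity) = |E| - r(M) = |E| - (|V| - c).
|E| = 8, |V| = 5, c = 1.
Nullity = 8 - (5 - 1) = 8 - 4 = 4.

4


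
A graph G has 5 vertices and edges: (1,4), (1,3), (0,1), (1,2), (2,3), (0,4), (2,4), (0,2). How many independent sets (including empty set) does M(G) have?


An independent set in a graphic matroid is an acyclic edge subset.
G has 5 vertices and 8 edges.
Enumerate all 2^8 = 256 subsets, checking for acyclicity.
Total independent sets = 128.

128


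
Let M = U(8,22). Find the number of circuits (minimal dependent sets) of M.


In U(8,22), circuits are the (9)-element subsets.
Any set of 9 elements is dependent, and removing any one element gives
an independent set of size 8, so it is a minimal dependent set.
Number of circuits = (22 choose 9) = 497420.

497420


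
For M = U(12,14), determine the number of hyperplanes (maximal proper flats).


Hyperplanes of U(12,14) are flats of rank 11.
In a uniform matroid, these are exactly the (11)-element subsets.
Count = C(14,11) = 364.

364


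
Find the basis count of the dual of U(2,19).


The dual of U(r,n) is U(n-r, n) = U(17,19).
Bases of U(17,19) are all (17)-element subsets.
|B(M*)| = C(19,17) = 171.

171


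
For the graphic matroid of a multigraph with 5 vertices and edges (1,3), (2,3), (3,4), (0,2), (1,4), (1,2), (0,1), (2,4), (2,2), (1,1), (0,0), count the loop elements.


In a graphic matroid, a loop is a self-loop edge (u,u) with rank 0.
Examining all 11 edges for self-loops...
Self-loops found: (2,2), (1,1), (0,0)
Number of loops = 3.

3


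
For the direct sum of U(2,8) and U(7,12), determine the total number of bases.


Bases of a direct sum M1 + M2: |B| = |B(M1)| * |B(M2)|.
|B(U(2,8))| = C(8,2) = 28.
|B(U(7,12))| = C(12,7) = 792.
Total bases = 28 * 792 = 22176.

22176


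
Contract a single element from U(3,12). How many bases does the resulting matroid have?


Contracting e from U(3,12) gives U(2,11).
Bases of U(2,11) = C(11,2) = (11 * 10) / (1 * 2) = 55.

55


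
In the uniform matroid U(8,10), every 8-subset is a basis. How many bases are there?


Bases of U(8,10) are all 8-element subsets of the 10-element ground set.
Number of bases = C(10,8).
(10 choose 8) = 45.

45


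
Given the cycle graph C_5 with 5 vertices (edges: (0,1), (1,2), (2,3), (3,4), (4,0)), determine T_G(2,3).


T(C_5; x,y) = x + x^2 + ... + x^(4) + y.
T(2,3) = 2^1 + 2^2 + 2^3 + 2^4 + 3
= 2 + 4 + 8 + 16 + 3
= 33.

33


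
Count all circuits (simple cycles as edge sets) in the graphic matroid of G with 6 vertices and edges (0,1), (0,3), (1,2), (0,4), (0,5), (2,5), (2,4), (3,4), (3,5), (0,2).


A circuit in a graphic matroid = edge set of a simple cycle.
G has 6 vertices and 10 edges.
Enumerating all minimal edge subsets forming cycles...
Total circuits found: 20.

20


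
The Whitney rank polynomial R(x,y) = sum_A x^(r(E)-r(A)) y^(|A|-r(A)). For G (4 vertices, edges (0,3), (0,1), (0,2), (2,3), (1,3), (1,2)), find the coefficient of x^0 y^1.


R(x,y) = sum over A in 2^E of x^(r(E)-r(A)) * y^(|A|-r(A)).
G has 4 vertices, 6 edges. r(E) = 3.
Enumerate all 2^6 = 64 subsets.
Count subsets with r(E)-r(A)=0 and |A|-r(A)=1: 15.

15


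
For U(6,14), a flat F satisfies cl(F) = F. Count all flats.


Flats of U(6,14): every subset of size < 6 is a flat, plus E itself.
Count = (14 choose 0) + (14 choose 1) + (14 choose 2) + (14 choose 3) + (14 choose 4) + (14 choose 5) + 1
     = 1 + 14 + 91 + 364 + 1001 + 2002 + 1
     = 3474.

3474


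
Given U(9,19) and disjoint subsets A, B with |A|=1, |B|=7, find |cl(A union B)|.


|A union B| = 1 + 7 = 8 (disjoint).
In U(9,19), cl(S) = S if |S| < 9, else cl(S) = E.
Since 8 < 9, cl(A union B) = A union B.
|cl(A union B)| = 8.

8


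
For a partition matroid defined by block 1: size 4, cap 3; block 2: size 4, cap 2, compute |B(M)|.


A basis picks exactly ci elements from block i.
Number of bases = product of C(|Si|, ci).
= C(4,3) * C(4,2)
= 4 * 6
= 24.

24


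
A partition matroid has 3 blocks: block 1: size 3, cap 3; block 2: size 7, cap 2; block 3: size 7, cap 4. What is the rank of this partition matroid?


Rank of a partition matroid = sum of min(|Si|, ci) for each block.
= min(3,3) + min(7,2) + min(7,4)
= 3 + 2 + 4
= 9.

9


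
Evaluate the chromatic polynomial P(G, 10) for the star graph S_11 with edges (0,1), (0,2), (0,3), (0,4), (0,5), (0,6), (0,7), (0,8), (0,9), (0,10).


P(tree, k) = k * (k-1)^(10) for any tree on 11 vertices.
P(10) = 10 * 9^10 = 10 * 3486784401 = 34867844010.

34867844010


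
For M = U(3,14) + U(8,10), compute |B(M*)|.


(M1+M2)* = M1* + M2*.
M1* = U(11,14), bases: C(14,11) = 364.
M2* = U(2,10), bases: C(10,2) = 45.
|B(M*)| = 364 * 45 = 16380.

16380


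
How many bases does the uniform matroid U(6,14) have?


Bases of U(6,14) are all 6-element subsets of the 14-element ground set.
Number of bases = C(14,6).
(14 choose 6) = 3003.

3003


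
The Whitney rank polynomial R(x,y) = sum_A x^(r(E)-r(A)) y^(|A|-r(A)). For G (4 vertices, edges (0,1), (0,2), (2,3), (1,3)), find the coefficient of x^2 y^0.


R(x,y) = sum over A in 2^E of x^(r(E)-r(A)) * y^(|A|-r(A)).
G has 4 vertices, 4 edges. r(E) = 3.
Enumerate all 2^4 = 16 subsets.
Count subsets with r(E)-r(A)=2 and |A|-r(A)=0: 4.

4


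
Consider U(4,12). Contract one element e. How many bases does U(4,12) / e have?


Contracting e from U(4,12) gives U(3,11).
Bases of U(3,11) = (11 choose 3) = 165.

165


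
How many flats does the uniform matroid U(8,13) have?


Flats of U(8,13): every subset of size < 8 is a flat, plus E itself.
Count = (13 choose 0) + (13 choose 1) + (13 choose 2) + (13 choose 3) + (13 choose 4) + (13 choose 5) + (13 choose 6) + (13 choose 7) + 1
     = 1 + 13 + 78 + 286 + 715 + 1287 + 1716 + 1716 + 1
     = 5813.

5813


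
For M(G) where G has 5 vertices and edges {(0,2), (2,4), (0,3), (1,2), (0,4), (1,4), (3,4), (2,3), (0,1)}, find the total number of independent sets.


An independent set in a graphic matroid is an acyclic edge subset.
G has 5 vertices and 9 edges.
Enumerate all 2^9 = 512 subsets, checking for acyclicity.
Total independent sets = 198.

198


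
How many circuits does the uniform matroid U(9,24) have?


In U(9,24), circuits are the (10)-element subsets.
Any set of 10 elements is dependent, and removing any one element gives
an independent set of size 9, so it is a minimal dependent set.
Number of circuits = (24 choose 10) = 1961256.

1961256


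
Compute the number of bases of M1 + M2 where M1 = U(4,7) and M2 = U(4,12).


Bases of a direct sum M1 + M2: |B| = |B(M1)| * |B(M2)|.
|B(U(4,7))| = C(7,4) = 35.
|B(U(4,12))| = C(12,4) = 495.
Total bases = 35 * 495 = 17325.

17325


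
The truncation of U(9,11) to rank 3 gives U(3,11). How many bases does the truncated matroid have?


Truncating U(9,11) to rank 3 gives U(3,11).
Bases of U(3,11) are all 3-element subsets of 11 elements.
Number of bases = (11 choose 3) = 165.

165


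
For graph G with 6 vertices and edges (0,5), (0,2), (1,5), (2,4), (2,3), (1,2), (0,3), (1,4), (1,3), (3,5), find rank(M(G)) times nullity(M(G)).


r(M) = |V| - c = 6 - 1 = 5.
nullity = |E| - r(M) = 10 - 5 = 5.
Product = 5 * 5 = 25.

25


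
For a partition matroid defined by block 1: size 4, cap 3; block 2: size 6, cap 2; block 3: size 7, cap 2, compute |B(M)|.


A basis picks exactly ci elements from block i.
Number of bases = product of C(|Si|, ci).
= C(4,3) * C(6,2) * C(7,2)
= 4 * 15 * 21
= 1260.

1260


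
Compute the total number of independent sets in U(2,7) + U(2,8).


For a direct sum, |I(M1+M2)| = |I(M1)| * |I(M2)|.
|I(U(2,7))| = sum C(7,k) for k=0..2 = 29.
|I(U(2,8))| = sum C(8,k) for k=0..2 = 37.
Total = 29 * 37 = 1073.

1073


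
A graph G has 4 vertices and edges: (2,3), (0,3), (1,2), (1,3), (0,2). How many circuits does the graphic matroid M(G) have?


A circuit in a graphic matroid = edge set of a simple cycle.
G has 4 vertices and 5 edges.
Enumerating all minimal edge subsets forming cycles...
Total circuits found: 3.

3


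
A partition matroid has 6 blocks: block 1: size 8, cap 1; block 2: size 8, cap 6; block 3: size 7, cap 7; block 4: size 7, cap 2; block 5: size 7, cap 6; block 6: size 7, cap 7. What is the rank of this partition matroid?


Rank of a partition matroid = sum of min(|Si|, ci) for each block.
= min(8,1) + min(8,6) + min(7,7) + min(7,2) + min(7,6) + min(7,7)
= 1 + 6 + 7 + 2 + 6 + 7
= 29.

29


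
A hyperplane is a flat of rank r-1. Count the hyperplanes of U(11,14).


Hyperplanes of U(11,14) are flats of rank 10.
In a uniform matroid, these are exactly the (10)-element subsets.
Count = (14 choose 10) = 1001.

1001


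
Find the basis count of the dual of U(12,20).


The dual of U(r,n) is U(n-r, n) = U(8,20).
Bases of U(8,20) are all (8)-element subsets.
|B(M*)| = (20 choose 8) = 125970.

125970


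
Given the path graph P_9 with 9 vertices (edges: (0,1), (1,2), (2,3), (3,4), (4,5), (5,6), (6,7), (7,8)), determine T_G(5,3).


A path on 9 vertices is a tree with 8 edges.
T(x,y) = x^(8) for any tree.
T(5,3) = 5^8 = 390625.

390625


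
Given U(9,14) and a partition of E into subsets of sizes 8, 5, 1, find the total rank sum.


r(Ai) = min(|Ai|, 9) for each part.
Sum = min(8,9) + min(5,9) + min(1,9)
    = 8 + 5 + 1
    = 14.

14


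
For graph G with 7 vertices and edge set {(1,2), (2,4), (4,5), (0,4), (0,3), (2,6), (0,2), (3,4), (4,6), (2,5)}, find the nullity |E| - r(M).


Cycle rank (nullity) = |E| - r(M) = |E| - (|V| - c).
|E| = 10, |V| = 7, c = 1.
Nullity = 10 - (7 - 1) = 10 - 6 = 4.

4


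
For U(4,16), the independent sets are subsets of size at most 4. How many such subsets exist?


Independent sets of U(4,16) are all subsets of size <= 4.
Count = C(16,0) + C(16,1) + C(16,2) + C(16,3) + C(16,4)
     = 1 + 16 + 120 + 560 + 1820
     = 2517.

2517


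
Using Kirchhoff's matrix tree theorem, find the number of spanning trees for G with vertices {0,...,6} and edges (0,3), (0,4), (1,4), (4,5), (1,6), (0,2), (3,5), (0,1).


By Kirchhoff's matrix tree theorem, the number of spanning trees equals
the determinant of any cofactor of the Laplacian matrix L.
G has 7 vertices and 8 edges.
Computing the (6 x 6) cofactor determinant gives 11.

11


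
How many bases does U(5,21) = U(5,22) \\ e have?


Deleting e from U(5,22) gives U(5,21) since n > r.
Bases of U(5,21) = (21 choose 5) = 20349.

20349


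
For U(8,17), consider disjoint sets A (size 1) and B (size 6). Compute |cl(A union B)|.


|A union B| = 1 + 6 = 7 (disjoint).
In U(8,17), cl(S) = S if |S| < 8, else cl(S) = E.
Since 7 < 8, cl(A union B) = A union B.
|cl(A union B)| = 7.

7


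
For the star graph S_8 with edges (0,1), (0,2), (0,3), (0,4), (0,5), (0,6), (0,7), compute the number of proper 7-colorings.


P(tree, k) = k * (k-1)^(7) for any tree on 8 vertices.
P(7) = 7 * 6^7 = 7 * 279936 = 1959552.

1959552


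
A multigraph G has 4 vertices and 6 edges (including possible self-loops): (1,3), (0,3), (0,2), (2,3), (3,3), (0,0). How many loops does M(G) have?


In a graphic matroid, a loop is a self-loop edge (u,u) with rank 0.
Examining all 6 edges for self-loops...
Self-loops found: (3,3), (0,0)
Number of loops = 2.

2


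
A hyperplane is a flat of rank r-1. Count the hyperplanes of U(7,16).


Hyperplanes of U(7,16) are flats of rank 6.
In a uniform matroid, these are exactly the (6)-element subsets.
Count = C(16,6) = 8008.

8008


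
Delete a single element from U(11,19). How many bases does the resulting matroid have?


Deleting e from U(11,19) gives U(11,18) since n > r.
Bases of U(11,18) = (18 choose 11) = 31824.

31824


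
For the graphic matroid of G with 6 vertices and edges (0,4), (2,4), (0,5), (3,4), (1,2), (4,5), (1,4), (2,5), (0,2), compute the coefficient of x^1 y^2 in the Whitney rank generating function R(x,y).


R(x,y) = sum over A in 2^E of x^(r(E)-r(A)) * y^(|A|-r(A)).
G has 6 vertices, 9 edges. r(E) = 5.
Enumerate all 2^9 = 512 subsets.
Count subsets with r(E)-r(A)=1 and |A|-r(A)=2: 35.

35


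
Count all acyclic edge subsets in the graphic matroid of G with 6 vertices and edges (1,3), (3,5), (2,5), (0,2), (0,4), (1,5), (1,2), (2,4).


An independent set in a graphic matroid is an acyclic edge subset.
G has 6 vertices and 8 edges.
Enumerate all 2^8 = 256 subsets, checking for acyclicity.
Total independent sets = 168.

168


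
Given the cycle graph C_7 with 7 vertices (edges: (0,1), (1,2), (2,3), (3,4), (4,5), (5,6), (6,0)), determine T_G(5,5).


T(C_7; x,y) = x + x^2 + ... + x^(6) + y.
T(5,5) = 5^1 + 5^2 + 5^3 + 5^4 + 5^5 + 5^6 + 5
= 5 + 25 + 125 + 625 + 3125 + 15625 + 5
= 19535.

19535


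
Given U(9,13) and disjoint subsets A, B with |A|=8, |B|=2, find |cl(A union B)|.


|A union B| = 8 + 2 = 10 (disjoint).
In U(9,13), cl(S) = S if |S| < 9, else cl(S) = E.
Since 10 >= 9, cl(A union B) = E.
|cl(A union B)| = 13.

13


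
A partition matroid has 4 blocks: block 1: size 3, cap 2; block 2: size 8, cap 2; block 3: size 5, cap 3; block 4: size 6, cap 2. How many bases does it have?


A basis picks exactly ci elements from block i.
Number of bases = product of C(|Si|, ci).
= C(3,2) * C(8,2) * C(5,3) * C(6,2)
= 3 * 28 * 10 * 15
= 12600.

12600


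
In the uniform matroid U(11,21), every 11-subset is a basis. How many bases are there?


Bases of U(11,21) are all 11-element subsets of the 21-element ground set.
Number of bases = C(21,11).
C(21,11) = 352716.

352716


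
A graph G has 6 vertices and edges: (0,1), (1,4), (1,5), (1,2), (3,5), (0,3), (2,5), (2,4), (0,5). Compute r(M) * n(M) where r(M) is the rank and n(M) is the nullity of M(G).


r(M) = |V| - c = 6 - 1 = 5.
nullity = |E| - r(M) = 9 - 5 = 4.
Product = 5 * 4 = 20.

20


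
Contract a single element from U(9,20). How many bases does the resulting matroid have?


Contracting e from U(9,20) gives U(8,19).
Bases of U(8,19) = C(19,8) = 19! / (8! * 11!) = 75582.

75582


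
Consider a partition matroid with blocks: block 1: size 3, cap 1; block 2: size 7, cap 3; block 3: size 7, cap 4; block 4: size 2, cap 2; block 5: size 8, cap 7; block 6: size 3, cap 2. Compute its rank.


Rank of a partition matroid = sum of min(|Si|, ci) for each block.
= min(3,1) + min(7,3) + min(7,4) + min(2,2) + min(8,7) + min(3,2)
= 1 + 3 + 4 + 2 + 7 + 2
= 19.

19


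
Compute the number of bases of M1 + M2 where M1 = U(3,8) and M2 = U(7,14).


Bases of a direct sum M1 + M2: |B| = |B(M1)| * |B(M2)|.
|B(U(3,8))| = C(8,3) = 56.
|B(U(7,14))| = C(14,7) = 3432.
Total bases = 56 * 3432 = 192192.

192192


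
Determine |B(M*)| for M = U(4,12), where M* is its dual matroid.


The dual of U(r,n) is U(n-r, n) = U(8,12).
Bases of U(8,12) are all (8)-element subsets.
|B(M*)| = C(12,8) = 495.

495


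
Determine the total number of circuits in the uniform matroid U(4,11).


In U(4,11), circuits are the (5)-element subsets.
Any set of 5 elements is dependent, and removing any one element gives
an independent set of size 4, so it is a minimal dependent set.
Number of circuits = C(11,5) = 11! / (5! * 6!) = 462.

462


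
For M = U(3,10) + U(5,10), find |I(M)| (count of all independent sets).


For a direct sum, |I(M1+M2)| = |I(M1)| * |I(M2)|.
|I(U(3,10))| = sum C(10,k) for k=0..3 = 176.
|I(U(5,10))| = sum C(10,k) for k=0..5 = 638.
Total = 176 * 638 = 112288.

112288


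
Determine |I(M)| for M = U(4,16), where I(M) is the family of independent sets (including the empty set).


Independent sets of U(4,16) are all subsets of size <= 4.
Count = C(16,0) + C(16,1) + C(16,2) + C(16,3) + C(16,4)
     = 1 + 16 + 120 + 560 + 1820
     = 2517.

2517


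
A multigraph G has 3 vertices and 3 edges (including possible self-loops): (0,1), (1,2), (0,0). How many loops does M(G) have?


In a graphic matroid, a loop is a self-loop edge (u,u) with rank 0.
Examining all 3 edges for self-loops...
Self-loops found: (0,0)
Number of loops = 1.

1


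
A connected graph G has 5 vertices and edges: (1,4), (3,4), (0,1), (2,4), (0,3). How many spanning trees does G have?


By Kirchhoff's matrix tree theorem, the number of spanning trees equals
the determinant of any cofactor of the Laplacian matrix L.
G has 5 vertices and 5 edges.
Computing the (4 x 4) cofactor determinant gives 4.

4


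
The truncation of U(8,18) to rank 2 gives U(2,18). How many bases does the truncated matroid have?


Truncating U(8,18) to rank 2 gives U(2,18).
Bases of U(2,18) are all 2-element subsets of 18 elements.
Number of bases = C(18,2) = (18 * 17) / (1 * 2) = 153.

153


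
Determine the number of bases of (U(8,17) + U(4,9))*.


(M1+M2)* = M1* + M2*.
M1* = U(9,17), bases: C(17,9) = 24310.
M2* = U(5,9), bases: C(9,5) = 126.
|B(M*)| = 24310 * 126 = 3063060.

3063060


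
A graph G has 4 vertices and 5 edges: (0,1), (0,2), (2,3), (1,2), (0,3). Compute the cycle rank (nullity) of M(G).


Cycle rank (nullity) = |E| - r(M) = |E| - (|V| - c).
|E| = 5, |V| = 4, c = 1.
Nullity = 5 - (4 - 1) = 5 - 3 = 2.

2


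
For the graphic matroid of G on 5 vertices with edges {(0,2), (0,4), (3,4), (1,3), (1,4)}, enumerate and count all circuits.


A circuit in a graphic matroid = edge set of a simple cycle.
G has 5 vertices and 5 edges.
Enumerating all minimal edge subsets forming cycles...
Total circuits found: 1.

1


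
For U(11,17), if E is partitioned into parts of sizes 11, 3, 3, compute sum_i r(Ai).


r(Ai) = min(|Ai|, 11) for each part.
Sum = min(11,11) + min(3,11) + min(3,11)
    = 11 + 3 + 3
    = 17.

17


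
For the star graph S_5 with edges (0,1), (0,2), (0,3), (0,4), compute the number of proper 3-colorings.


P(tree, k) = k * (k-1)^(4) for any tree on 5 vertices.
P(3) = 3 * 2^4 = 3 * 16 = 48.

48


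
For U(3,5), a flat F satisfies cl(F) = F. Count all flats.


Flats of U(3,5): every subset of size < 3 is a flat, plus E itself.
Count = C(5,0) + C(5,1) + C(5,2) + 1
     = 1 + 5 + 10 + 1
     = 17.

17


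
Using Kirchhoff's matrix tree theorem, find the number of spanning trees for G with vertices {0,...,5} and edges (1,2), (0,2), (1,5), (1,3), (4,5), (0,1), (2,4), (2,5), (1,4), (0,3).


By Kirchhoff's matrix tree theorem, the number of spanning trees equals
the determinant of any cofactor of the Laplacian matrix L.
G has 6 vertices and 10 edges.
Computing the (5 x 5) cofactor determinant gives 104.

104


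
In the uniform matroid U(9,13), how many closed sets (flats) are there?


Flats of U(9,13): every subset of size < 9 is a flat, plus E itself.
Count = (13 choose 0) + (13 choose 1) + (13 choose 2) + (13 choose 3) + (13 choose 4) + (13 choose 5) + (13 choose 6) + (13 choose 7) + (13 choose 8) + 1
     = 1 + 13 + 78 + 286 + 715 + 1287 + 1716 + 1716 + 1287 + 1
     = 7100.

7100


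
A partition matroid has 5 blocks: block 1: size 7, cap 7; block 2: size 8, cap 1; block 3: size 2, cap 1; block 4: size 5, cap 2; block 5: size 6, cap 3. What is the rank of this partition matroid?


Rank of a partition matroid = sum of min(|Si|, ci) for each block.
= min(7,7) + min(8,1) + min(2,1) + min(5,2) + min(6,3)
= 7 + 1 + 1 + 2 + 3
= 14.

14


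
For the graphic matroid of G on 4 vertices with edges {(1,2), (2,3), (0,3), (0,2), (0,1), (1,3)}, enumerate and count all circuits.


A circuit in a graphic matroid = edge set of a simple cycle.
G has 4 vertices and 6 edges.
Enumerating all minimal edge subsets forming cycles...
Total circuits found: 7.

7


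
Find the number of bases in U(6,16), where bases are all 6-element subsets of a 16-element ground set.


Bases of U(6,16) are all 6-element subsets of the 16-element ground set.
Number of bases = C(16,6).
(16 choose 6) = 8008.

8008


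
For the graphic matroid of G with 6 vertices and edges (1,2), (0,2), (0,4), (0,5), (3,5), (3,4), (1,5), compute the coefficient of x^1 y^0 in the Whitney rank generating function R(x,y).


R(x,y) = sum over A in 2^E of x^(r(E)-r(A)) * y^(|A|-r(A)).
G has 6 vertices, 7 edges. r(E) = 5.
Enumerate all 2^7 = 128 subsets.
Count subsets with r(E)-r(A)=1 and |A|-r(A)=0: 33.

33


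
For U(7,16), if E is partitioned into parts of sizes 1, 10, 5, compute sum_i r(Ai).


r(Ai) = min(|Ai|, 7) for each part.
Sum = min(1,7) + min(10,7) + min(5,7)
    = 1 + 7 + 5
    = 13.

13


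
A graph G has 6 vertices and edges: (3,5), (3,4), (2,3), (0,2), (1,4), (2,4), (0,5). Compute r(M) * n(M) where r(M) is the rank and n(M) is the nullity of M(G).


r(M) = |V| - c = 6 - 1 = 5.
nullity = |E| - r(M) = 7 - 5 = 2.
Product = 5 * 2 = 10.

10


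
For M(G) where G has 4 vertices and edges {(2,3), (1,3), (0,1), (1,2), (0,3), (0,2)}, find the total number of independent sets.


An independent set in a graphic matroid is an acyclic edge subset.
G has 4 vertices and 6 edges.
Enumerate all 2^6 = 64 subsets, checking for acyclicity.
Total independent sets = 38.

38


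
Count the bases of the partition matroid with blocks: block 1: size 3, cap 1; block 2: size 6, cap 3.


A basis picks exactly ci elements from block i.
Number of bases = product of C(|Si|, ci).
= C(3,1) * C(6,3)
= 3 * 20
= 60.

60


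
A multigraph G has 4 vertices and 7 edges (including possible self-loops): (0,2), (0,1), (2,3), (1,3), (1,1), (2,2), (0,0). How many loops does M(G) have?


In a graphic matroid, a loop is a self-loop edge (u,u) with rank 0.
Examining all 7 edges for self-loops...
Self-loops found: (1,1), (2,2), (0,0)
Number of loops = 3.

3


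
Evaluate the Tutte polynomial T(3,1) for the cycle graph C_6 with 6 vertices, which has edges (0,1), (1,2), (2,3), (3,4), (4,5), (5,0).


T(C_6; x,y) = x + x^2 + ... + x^(5) + y.
T(3,1) = 3^1 + 3^2 + 3^3 + 3^4 + 3^5 + 1
= 3 + 9 + 27 + 81 + 243 + 1
= 364.

364


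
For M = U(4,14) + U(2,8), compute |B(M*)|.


(M1+M2)* = M1* + M2*.
M1* = U(10,14), bases: C(14,10) = 1001.
M2* = U(6,8), bases: C(8,6) = 28.
|B(M*)| = 1001 * 28 = 28028.

28028


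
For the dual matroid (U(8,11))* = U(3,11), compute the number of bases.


The dual of U(r,n) is U(n-r, n) = U(3,11).
Bases of U(3,11) are all (3)-element subsets.
|B(M*)| = C(11,3) = (11 * 10 * 9) / (1 * 2 * 3) = 165.

165


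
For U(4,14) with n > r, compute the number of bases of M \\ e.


Deleting e from U(4,14) gives U(4,13) since n > r.
Bases of U(4,13) = C(13,4) = (13 * 12 * 11 * 10) / (1 * 2 * 3 * 4) = 715.

715


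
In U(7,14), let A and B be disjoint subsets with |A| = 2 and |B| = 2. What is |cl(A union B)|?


|A union B| = 2 + 2 = 4 (disjoint).
In U(7,14), cl(S) = S if |S| < 7, else cl(S) = E.
Since 4 < 7, cl(A union B) = A union B.
|cl(A union B)| = 4.

4


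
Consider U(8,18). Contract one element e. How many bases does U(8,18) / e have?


Contracting e from U(8,18) gives U(7,17).
Bases of U(7,17) = C(17,7) = 17! / (7! * 10!) = 19448.

19448


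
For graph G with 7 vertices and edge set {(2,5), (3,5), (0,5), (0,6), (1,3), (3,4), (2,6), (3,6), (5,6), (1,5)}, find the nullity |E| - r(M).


Cycle rank (nullity) = |E| - r(M) = |E| - (|V| - c).
|E| = 10, |V| = 7, c = 1.
Nullity = 10 - (7 - 1) = 10 - 6 = 4.

4


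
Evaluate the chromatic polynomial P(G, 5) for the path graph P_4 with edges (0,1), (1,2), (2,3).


P(P_4, k) = k * (k-1)^(3).
P(5) = 5 * 4^3 = 5 * 64 = 320.

320


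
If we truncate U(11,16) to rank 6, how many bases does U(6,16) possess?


Truncating U(11,16) to rank 6 gives U(6,16).
Bases of U(6,16) are all 6-element subsets of 16 elements.
Number of bases = (16 choose 6) = 8008.

8008


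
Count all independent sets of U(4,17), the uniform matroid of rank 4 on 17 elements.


Independent sets of U(4,17) are all subsets of size <= 4.
Count = (17 choose 0) + (17 choose 1) + (17 choose 2) + (17 choose 3) + (17 choose 4)
     = 1 + 17 + 136 + 680 + 2380
     = 3214.

3214


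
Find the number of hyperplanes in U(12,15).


Hyperplanes of U(12,15) are flats of rank 11.
In a uniform matroid, these are exactly the (11)-element subsets.
Count = C(15,11) = 1365.

1365


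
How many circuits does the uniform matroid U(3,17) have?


In U(3,17), circuits are the (4)-element subsets.
Any set of 4 elements is dependent, and removing any one element gives
an independent set of size 3, so it is a minimal dependent set.
Number of circuits = (17 choose 4) = 2380.

2380


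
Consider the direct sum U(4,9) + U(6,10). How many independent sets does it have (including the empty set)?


For a direct sum, |I(M1+M2)| = |I(M1)| * |I(M2)|.
|I(U(4,9))| = sum C(9,k) for k=0..4 = 256.
|I(U(6,10))| = sum C(10,k) for k=0..6 = 848.
Total = 256 * 848 = 217088.

217088


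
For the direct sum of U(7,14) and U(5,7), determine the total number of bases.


Bases of a direct sum M1 + M2: |B| = |B(M1)| * |B(M2)|.
|B(U(7,14))| = C(14,7) = 3432.
|B(U(5,7))| = C(7,5) = 21.
Total bases = 3432 * 21 = 72072.

72072


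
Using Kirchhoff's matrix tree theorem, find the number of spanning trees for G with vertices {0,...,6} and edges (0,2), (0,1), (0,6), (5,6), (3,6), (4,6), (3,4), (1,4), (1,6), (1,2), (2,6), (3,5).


By Kirchhoff's matrix tree theorem, the number of spanning trees equals
the determinant of any cofactor of the Laplacian matrix L.
G has 7 vertices and 12 edges.
Computing the (6 x 6) cofactor determinant gives 272.

272


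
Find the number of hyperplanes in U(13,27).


Hyperplanes of U(13,27) are flats of rank 12.
In a uniform matroid, these are exactly the (12)-element subsets.
Count = (27 choose 12) = 17383860.

17383860


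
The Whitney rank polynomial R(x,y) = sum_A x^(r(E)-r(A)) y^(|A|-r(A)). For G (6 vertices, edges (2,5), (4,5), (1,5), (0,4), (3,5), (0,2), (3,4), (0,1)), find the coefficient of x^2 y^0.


R(x,y) = sum over A in 2^E of x^(r(E)-r(A)) * y^(|A|-r(A)).
G has 6 vertices, 8 edges. r(E) = 5.
Enumerate all 2^8 = 256 subsets.
Count subsets with r(E)-r(A)=2 and |A|-r(A)=0: 55.

55


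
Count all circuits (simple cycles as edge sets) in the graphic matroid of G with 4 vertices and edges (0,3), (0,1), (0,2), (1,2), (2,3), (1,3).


A circuit in a graphic matroid = edge set of a simple cycle.
G has 4 vertices and 6 edges.
Enumerating all minimal edge subsets forming cycles...
Total circuits found: 7.

7


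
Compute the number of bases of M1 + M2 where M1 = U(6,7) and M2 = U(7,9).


Bases of a direct sum M1 + M2: |B| = |B(M1)| * |B(M2)|.
|B(U(6,7))| = C(7,6) = 7.
|B(U(7,9))| = C(9,7) = 36.
Total bases = 7 * 36 = 252.

252


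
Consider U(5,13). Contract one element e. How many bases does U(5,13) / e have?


Contracting e from U(5,13) gives U(4,12).
Bases of U(4,12) = C(12,4) = 12! / (4! * 8!) = 495.

495


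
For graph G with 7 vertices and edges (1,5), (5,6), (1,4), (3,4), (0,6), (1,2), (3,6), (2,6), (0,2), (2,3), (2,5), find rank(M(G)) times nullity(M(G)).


r(M) = |V| - c = 7 - 1 = 6.
nullity = |E| - r(M) = 11 - 6 = 5.
Product = 6 * 5 = 30.

30


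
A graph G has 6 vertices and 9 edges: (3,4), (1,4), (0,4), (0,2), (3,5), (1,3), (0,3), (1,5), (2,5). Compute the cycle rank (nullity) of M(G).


Cycle rank (nullity) = |E| - r(M) = |E| - (|V| - c).
|E| = 9, |V| = 6, c = 1.
Nullity = 9 - (6 - 1) = 9 - 5 = 4.

4


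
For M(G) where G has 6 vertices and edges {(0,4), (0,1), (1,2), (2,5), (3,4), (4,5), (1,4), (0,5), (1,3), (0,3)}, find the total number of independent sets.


An independent set in a graphic matroid is an acyclic edge subset.
G has 6 vertices and 10 edges.
Enumerate all 2^10 = 1024 subsets, checking for acyclicity.
Total independent sets = 454.

454


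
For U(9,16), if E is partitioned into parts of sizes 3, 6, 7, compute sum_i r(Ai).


r(Ai) = min(|Ai|, 9) for each part.
Sum = min(3,9) + min(6,9) + min(7,9)
    = 3 + 6 + 7
    = 16.

16


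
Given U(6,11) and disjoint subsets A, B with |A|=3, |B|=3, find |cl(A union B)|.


|A union B| = 3 + 3 = 6 (disjoint).
In U(6,11), cl(S) = S if |S| < 6, else cl(S) = E.
Since 6 >= 6, cl(A union B) = E.
|cl(A union B)| = 11.

11


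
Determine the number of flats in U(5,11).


Flats of U(5,11): every subset of size < 5 is a flat, plus E itself.
Count = (11 choose 0) + (11 choose 1) + (11 choose 2) + (11 choose 3) + (11 choose 4) + 1
     = 1 + 11 + 55 + 165 + 330 + 1
     = 563.

563


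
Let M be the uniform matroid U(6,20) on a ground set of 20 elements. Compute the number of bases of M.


Bases of U(6,20) are all 6-element subsets of the 20-element ground set.
Number of bases = C(20,6).
(20 choose 6) = 38760.

38760


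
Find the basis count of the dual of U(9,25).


The dual of U(r,n) is U(n-r, n) = U(16,25).
Bases of U(16,25) are all (16)-element subsets.
|B(M*)| = (25 choose 16) = 2042975.

2042975


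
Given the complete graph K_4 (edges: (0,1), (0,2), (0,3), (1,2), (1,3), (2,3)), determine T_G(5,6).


T(K_4; x,y) = x^3 + 3x^2 + 4xy + 2x + y^3 + 3y^2 + 2y.
Substituting x=5, y=6:
= 125 + 75 + 120 + 10 + 216 + 108 + 12
= 666.

666


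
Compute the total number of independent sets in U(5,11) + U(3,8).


For a direct sum, |I(M1+M2)| = |I(M1)| * |I(M2)|.
|I(U(5,11))| = sum C(11,k) for k=0..5 = 1024.
|I(U(3,8))| = sum C(8,k) for k=0..3 = 93.
Total = 1024 * 93 = 95232.

95232


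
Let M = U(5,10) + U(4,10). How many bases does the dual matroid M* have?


(M1+M2)* = M1* + M2*.
M1* = U(5,10), bases: C(10,5) = 252.
M2* = U(6,10), bases: C(10,6) = 210.
|B(M*)| = 252 * 210 = 52920.

52920


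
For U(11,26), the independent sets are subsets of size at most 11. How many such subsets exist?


Independent sets of U(11,26) are all subsets of size <= 11.
Count = C(26,0) + C(26,1) + C(26,2) + C(26,3) + C(26,4) + C(26,5) + C(26,6) + C(26,7) + C(26,8) + C(26,9) + C(26,10) + C(26,11)
     = 1 + 26 + 325 + 2600 + 14950 + 65780 + 230230 + 657800 + 1562275 + 3124550 + 5311735 + 7726160
     = 18696432.

18696432
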